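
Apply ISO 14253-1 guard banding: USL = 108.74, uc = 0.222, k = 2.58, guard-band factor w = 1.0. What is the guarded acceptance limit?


U = k * uc = 2.58 * 0.222 = 0.57276
guard band g = w * U = 1.0 * 0.57276 = 0.57276
AL = USL - g = 108.74 - 0.57276
AL = 108.1672

108.1672


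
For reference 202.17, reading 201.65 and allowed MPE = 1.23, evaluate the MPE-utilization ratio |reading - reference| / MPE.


e = indication - reference = 201.65 - 202.17 = -0.5200
|e| = 0.5200
ratio = |e| / MPE = 0.5200 / 1.23
ratio = 0.4228

0.4228


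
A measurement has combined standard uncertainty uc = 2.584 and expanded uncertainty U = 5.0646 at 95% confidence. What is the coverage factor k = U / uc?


k = U / uc
k = 5.0646 / 2.584
k = 1.96

1.96


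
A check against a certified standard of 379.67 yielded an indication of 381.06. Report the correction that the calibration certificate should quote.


Correction = standard - reading
= 379.67 - 381.06
= -1.3900

-1.3900


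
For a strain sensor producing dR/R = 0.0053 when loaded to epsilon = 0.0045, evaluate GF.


GF = (dR/R) / epsilon
= 0.0053 / 0.0045
= 1.1778

1.1778


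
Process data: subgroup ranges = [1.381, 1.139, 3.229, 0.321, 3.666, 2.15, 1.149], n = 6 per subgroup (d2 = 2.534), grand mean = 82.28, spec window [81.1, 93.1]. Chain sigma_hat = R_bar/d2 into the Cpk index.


R_bar = (1.381 + 1.139 + 3.229 + 0.321 + 3.666 + 2.15 + 1.149) / 7 = 1.8621429
sigma = R_bar / d2 = 1.8621429 / 2.534 = 0.73486302
Cp = (USL - LSL)/(6*sigma) = (93.1 - 81.1)/(6*0.73486302) = 2.7216
Cpu = (93.1 - 82.28)/(3*0.73486302) = 4.9079
Cpl = (82.28 - 81.1)/(3*0.73486302) = 0.5352
Cpk = min(Cpu, Cpl) = 0.5352

0.5352


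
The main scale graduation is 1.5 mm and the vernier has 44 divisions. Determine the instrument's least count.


LC = MSD / n_div
= 1.5 / 44
= 0.0341

0.0341


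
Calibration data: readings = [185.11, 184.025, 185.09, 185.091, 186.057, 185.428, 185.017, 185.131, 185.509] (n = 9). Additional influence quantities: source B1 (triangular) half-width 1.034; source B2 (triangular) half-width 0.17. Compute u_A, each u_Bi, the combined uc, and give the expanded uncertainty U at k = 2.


mean = (185.11 + 184.025 + 185.09 + 185.091 + 186.057 + 185.428 + 185.017 + 185.131 + 185.509) / 9 = 185.162
s = sqrt(sum((x - mean)^2)/(n-1)) = 0.53850186
u_A = s / sqrt(n) = 0.53850186 / sqrt(9) = 0.17950062
u_B1 = 1.034 / sqrt(6) = 0.42212873
u_B2 = 0.17 / sqrt(6) = 0.069402209
uc = sqrt(0.17950062^2 + 0.42212873^2 + 0.069402209^2) = 0.46392866
U = k * uc = 2 * 0.46392866
U = 0.9279

0.9279


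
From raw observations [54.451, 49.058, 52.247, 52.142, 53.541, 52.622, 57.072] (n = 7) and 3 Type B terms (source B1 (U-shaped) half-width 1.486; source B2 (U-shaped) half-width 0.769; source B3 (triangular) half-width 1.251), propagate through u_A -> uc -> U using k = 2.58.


mean = (54.451 + 49.058 + 52.247 + 52.142 + 53.541 + 52.622 + 57.072) / 7 = 53.019
s = sqrt(sum((x - mean)^2)/(n-1)) = 2.4482021
u_A = s / sqrt(n) = 2.4482021 / sqrt(7) = 0.92533342
u_B1 = 1.486 / sqrt(2) = 1.0507607
u_B2 = 0.769 / sqrt(2) = 0.54376511
u_B3 = 1.251 / sqrt(6) = 0.51071861
uc = sqrt(0.92533342^2 + 1.0507607^2 + 0.54376511^2 + 0.51071861^2) = 1.5864596
U = k * uc = 2.58 * 1.5864596
U = 4.0931

4.0931


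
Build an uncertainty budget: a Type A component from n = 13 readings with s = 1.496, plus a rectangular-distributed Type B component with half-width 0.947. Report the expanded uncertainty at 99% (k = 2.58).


u_A = s / sqrt(n) = 1.496 / sqrt(13) = 0.41491575
u_B = half_width / sqrt(3) = 0.947 / sqrt(3) = 0.5467507
uc = sqrt(u_A^2 + u_B^2) = sqrt(0.41491575^2 + 0.5467507^2) = 0.68636099
U = k * uc = 2.58 * 0.68636099
U = 1.7708

1.7708


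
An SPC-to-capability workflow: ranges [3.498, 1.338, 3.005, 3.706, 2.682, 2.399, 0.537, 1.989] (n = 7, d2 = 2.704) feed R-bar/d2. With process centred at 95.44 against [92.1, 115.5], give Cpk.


R_bar = (3.498 + 1.338 + 3.005 + 3.706 + 2.682 + 2.399 + 0.537 + 1.989) / 8 = 2.39425
sigma = R_bar / d2 = 2.39425 / 2.704 = 0.88544749
Cp = (USL - LSL)/(6*sigma) = (115.5 - 92.1)/(6*0.88544749) = 4.4046
Cpu = (115.5 - 95.44)/(3*0.88544749) = 7.5517
Cpl = (95.44 - 92.1)/(3*0.88544749) = 1.2574
Cpk = min(Cpu, Cpl) = 1.2574

1.2574


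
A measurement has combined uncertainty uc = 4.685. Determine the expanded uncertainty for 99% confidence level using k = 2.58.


U = k * uc
U = 2.58 * 4.685
U = 12.0873

12.0873


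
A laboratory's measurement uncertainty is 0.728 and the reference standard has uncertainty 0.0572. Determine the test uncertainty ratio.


TUR = u_lab / u_ref
= 0.728 / 0.0572
= 12.7273

12.7273


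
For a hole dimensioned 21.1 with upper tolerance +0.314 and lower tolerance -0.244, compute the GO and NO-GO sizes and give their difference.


GO = nominal - lower_tol (smallest hole = maximum material condition)
GO = 21.1 - 0.244 = 20.856
NO-GO = nominal + upper_tol (largest hole = least material condition)
NO-GO = 21.1 + 0.314 = 21.414
spread = NO-GO - GO = 21.414 - 20.856 = 0.5580

0.5580


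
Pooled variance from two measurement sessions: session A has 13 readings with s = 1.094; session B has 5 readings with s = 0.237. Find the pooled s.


s_p = sqrt(((n1-1)*s1^2 + (n2-1)*s2^2) / (n1+n2-2))
numerator = (13-1)*1.094^2 + (5-1)*0.237^2 = 14.362032 + 0.224676 = 14.586708
denominator = 13 + 5 - 2 = 16
s_p^2 = 14.586708 / 16 = 0.91166925
s_p = sqrt(0.91166925) = 0.9548

0.9548


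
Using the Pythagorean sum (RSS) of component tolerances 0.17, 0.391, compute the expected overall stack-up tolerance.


RSS = sqrt(0.17^2 + 0.391^2)
= sqrt(0.181781)
= 0.4264

0.4264


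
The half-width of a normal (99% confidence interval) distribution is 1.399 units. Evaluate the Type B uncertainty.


u_B = half_width / 2.576
u_B = 1.399 / 2.576
u_B = 0.5431

0.5431


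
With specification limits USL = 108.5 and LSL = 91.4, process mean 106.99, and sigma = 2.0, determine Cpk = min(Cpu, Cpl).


Cpu = (USL - mean) / (3*sigma) = (108.5 - 106.99) / (3*2.0) = 0.2517
Cpl = (mean - LSL) / (3*sigma) = (106.99 - 91.4) / (3*2.0) = 2.5983
Cpk = min(Cpu, Cpl) = 0.2517

0.2517


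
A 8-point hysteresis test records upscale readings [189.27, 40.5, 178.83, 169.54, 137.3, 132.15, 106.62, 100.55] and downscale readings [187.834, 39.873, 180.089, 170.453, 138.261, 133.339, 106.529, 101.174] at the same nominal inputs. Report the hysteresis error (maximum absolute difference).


|189.27 - 187.834| = 1.4360
|40.5 - 39.873| = 0.6270
|178.83 - 180.089| = 1.2590
|169.54 - 170.453| = 0.9130
|137.3 - 138.261| = 0.9610
|132.15 - 133.339| = 1.1890
|106.62 - 106.529| = 0.0910
|100.55 - 101.174| = 0.6240
hysteresis = max(diffs) = 1.4360

1.4360


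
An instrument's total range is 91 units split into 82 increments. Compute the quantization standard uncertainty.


resolution = range / divisions
resolution = 91 / 82 = 1.1097561
u_res = resolution / (2*sqrt(3))
u_res = 1.1097561 / 3.4641016
u_res = 0.3204

0.3204


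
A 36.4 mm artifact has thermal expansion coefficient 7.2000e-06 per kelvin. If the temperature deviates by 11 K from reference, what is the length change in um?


dL = L * alpha * dT
= 36.4 * 7.2000e-06 * 11
= 0.0028829 mm
dL_um = 0.0028829 * 1000 = 2.8829 um

2.8829


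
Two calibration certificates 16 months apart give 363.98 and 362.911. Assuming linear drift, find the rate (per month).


rate = (v2 - v1) / months
= (362.911 - 363.98) / 16
= -1.0690 / 16
= -0.0668

-0.0668


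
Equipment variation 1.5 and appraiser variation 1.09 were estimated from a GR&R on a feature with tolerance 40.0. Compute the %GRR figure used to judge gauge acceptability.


GRR = sqrt(EV^2 + AV^2) = sqrt(1.5^2 + 1.09^2) = 1.8542114
%GRR = GRR / tol * 100 = 1.8542114 / 40.0 * 100
%GRR = 4.6355

4.6355


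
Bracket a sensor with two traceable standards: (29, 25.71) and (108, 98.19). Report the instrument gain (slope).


slope = (y2 - y1) / (x2 - x1)
= (98.19 - 25.71) / (108 - 29)
= 72.4800 / 79
= 0.9175

0.9175


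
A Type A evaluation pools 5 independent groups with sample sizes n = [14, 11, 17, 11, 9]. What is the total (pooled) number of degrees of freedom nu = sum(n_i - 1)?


nu = sum_i (n_i - 1)
nu = ((14 - 1) + (11 - 1) + (17 - 1) + (11 - 1) + (9 - 1))
nu = 13 + 10 + 16 + 10 + 8
nu = 57

57


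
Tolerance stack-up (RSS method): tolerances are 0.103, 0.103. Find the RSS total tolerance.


RSS = sqrt(0.103^2 + 0.103^2)
= sqrt(0.021218)
= 0.1457

0.1457


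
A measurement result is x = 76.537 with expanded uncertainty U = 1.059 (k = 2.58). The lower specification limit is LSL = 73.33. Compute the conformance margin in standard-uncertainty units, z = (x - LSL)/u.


u = U / k = 1.059 / 2.58 = 0.41046512
margin = |LSL - x| = |73.33 - 76.537| = 3.207
z = margin / u = 3.207 / 0.41046512
z = 7.8131

7.8131


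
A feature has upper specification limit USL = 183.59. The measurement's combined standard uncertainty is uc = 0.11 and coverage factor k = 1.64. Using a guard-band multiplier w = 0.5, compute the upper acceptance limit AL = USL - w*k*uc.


U = k * uc = 1.64 * 0.11 = 0.1804
guard band g = w * U = 0.5 * 0.1804 = 0.0902
AL = USL - g = 183.59 - 0.0902
AL = 183.4998

183.4998


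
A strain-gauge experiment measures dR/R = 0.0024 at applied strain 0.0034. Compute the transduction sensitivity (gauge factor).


GF = (dR/R) / epsilon
= 0.0024 / 0.0034
= 0.7059

0.7059


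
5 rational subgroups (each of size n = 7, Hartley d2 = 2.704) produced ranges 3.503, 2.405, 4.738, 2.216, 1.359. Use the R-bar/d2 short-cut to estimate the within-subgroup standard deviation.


R_bar = (3.503 + 2.405 + 4.738 + 2.216 + 1.359) / 5
R_bar = 14.221 / 5 = 2.8442
sigma_hat = R_bar / d2 = 2.8442 / 2.704 = 1.0518

1.0518


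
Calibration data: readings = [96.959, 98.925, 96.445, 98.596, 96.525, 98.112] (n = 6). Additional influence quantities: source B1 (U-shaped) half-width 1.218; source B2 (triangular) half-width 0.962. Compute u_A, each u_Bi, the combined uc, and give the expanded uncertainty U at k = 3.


mean = (96.959 + 98.925 + 96.445 + 98.596 + 96.525 + 98.112) / 6 = 97.59366667
s = sqrt(sum((x - mean)^2)/(n-1)) = 1.0872052
u_A = s / sqrt(n) = 1.0872052 / sqrt(6) = 0.44384966
u_B1 = 1.218 / sqrt(2) = 0.86125606
u_B2 = 0.962 / sqrt(6) = 0.39273486
uc = sqrt(0.44384966^2 + 0.86125606^2 + 0.39273486^2) = 1.0454689
U = k * uc = 3 * 1.0454689
U = 3.1364

3.1364


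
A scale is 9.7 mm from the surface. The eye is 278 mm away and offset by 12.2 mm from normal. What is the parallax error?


error = h * offset / d
= 9.7 * 12.2 / 278
= 0.4257

0.4257


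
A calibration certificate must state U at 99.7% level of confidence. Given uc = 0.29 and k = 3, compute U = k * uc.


U = k * uc
U = 3 * 0.29
U = 0.8700

0.8700


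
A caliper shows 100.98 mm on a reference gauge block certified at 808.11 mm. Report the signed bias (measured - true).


Systematic error = measured - true
= 100.98 - 808.11
= -707.1300

-707.1300


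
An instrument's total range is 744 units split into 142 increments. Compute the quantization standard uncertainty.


resolution = range / divisions
resolution = 744 / 142 = 5.2394366
u_res = resolution / (2*sqrt(3))
u_res = 5.2394366 / 3.4641016
u_res = 1.5125

1.5125


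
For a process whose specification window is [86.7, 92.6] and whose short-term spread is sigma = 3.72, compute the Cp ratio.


Cp = (USL - LSL) / (6 * sigma)
= (92.6 - 86.7) / (6 * 3.72)
= 5.9000 / 22.3200
= 0.2643

0.2643


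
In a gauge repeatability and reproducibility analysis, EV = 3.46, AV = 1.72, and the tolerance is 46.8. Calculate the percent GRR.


GRR = sqrt(EV^2 + AV^2) = sqrt(3.46^2 + 1.72^2) = 3.8639358
%GRR = GRR / tol * 100 = 3.8639358 / 46.8 * 100
%GRR = 8.2563

8.2563


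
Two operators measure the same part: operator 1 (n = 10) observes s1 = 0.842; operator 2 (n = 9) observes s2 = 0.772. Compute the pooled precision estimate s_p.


s_p = sqrt(((n1-1)*s1^2 + (n2-1)*s2^2) / (n1+n2-2))
numerator = (10-1)*0.842^2 + (9-1)*0.772^2 = 6.380676 + 4.767872 = 11.148548
denominator = 10 + 9 - 2 = 17
s_p^2 = 11.148548 / 17 = 0.65579694
s_p = sqrt(0.65579694) = 0.8098

0.8098


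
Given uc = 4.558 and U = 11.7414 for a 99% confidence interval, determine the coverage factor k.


k = U / uc
k = 11.7414 / 4.558
k = 2.576

2.576


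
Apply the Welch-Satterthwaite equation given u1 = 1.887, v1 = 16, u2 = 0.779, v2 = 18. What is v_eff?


uc = sqrt(u1^2 + u2^2) = sqrt(1.887^2 + 0.779^2) = 2.0414725
v_eff = uc^4 / (u1^4/v1 + u2^4/v2)
= 2.0414725^4 / (1.887^4/16 + 0.779^4/18)
= 17.368973 / 0.81290091
v_eff = 21.3667

21.3667


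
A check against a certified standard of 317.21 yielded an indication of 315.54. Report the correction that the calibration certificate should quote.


Correction = standard - reading
= 317.21 - 315.54
= 1.6700

1.6700


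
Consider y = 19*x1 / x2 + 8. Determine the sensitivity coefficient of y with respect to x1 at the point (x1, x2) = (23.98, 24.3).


y = 19*x1 / x2 + 8
dy/dx1 = 19/x2
Evaluate at x2 = 24.3: c1 = 19 / 24.3
c1 = 0.7819

0.7819


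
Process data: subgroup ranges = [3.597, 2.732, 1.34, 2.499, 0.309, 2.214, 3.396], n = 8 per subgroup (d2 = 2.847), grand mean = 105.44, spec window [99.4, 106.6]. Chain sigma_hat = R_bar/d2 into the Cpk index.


R_bar = (3.597 + 2.732 + 1.34 + 2.499 + 0.309 + 2.214 + 3.396) / 7 = 2.2981429
sigma = R_bar / d2 = 2.2981429 / 2.847 = 0.80721563
Cp = (USL - LSL)/(6*sigma) = (106.6 - 99.4)/(6*0.80721563) = 1.4866
Cpu = (106.6 - 105.44)/(3*0.80721563) = 0.4790
Cpl = (105.44 - 99.4)/(3*0.80721563) = 2.4942
Cpk = min(Cpu, Cpl) = 0.4790

0.4790


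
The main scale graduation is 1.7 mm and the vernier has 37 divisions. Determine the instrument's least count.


LC = MSD / n_div
= 1.7 / 37
= 0.0459

0.0459


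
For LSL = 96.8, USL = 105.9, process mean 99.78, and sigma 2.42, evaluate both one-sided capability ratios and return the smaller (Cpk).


Cpu = (USL - mean) / (3*sigma) = (105.9 - 99.78) / (3*2.42) = 0.8430
Cpl = (mean - LSL) / (3*sigma) = (99.78 - 96.8) / (3*2.42) = 0.4105
Cpk = min(Cpu, Cpl) = 0.4105

0.4105


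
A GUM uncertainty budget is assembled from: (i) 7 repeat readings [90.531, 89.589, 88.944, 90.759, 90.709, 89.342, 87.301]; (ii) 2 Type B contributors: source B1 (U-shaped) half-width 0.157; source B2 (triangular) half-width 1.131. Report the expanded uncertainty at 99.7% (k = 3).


mean = (90.531 + 89.589 + 88.944 + 90.759 + 90.709 + 89.342 + 87.301) / 7 = 89.59642857
s = sqrt(sum((x - mean)^2)/(n-1)) = 1.2397752
u_A = s / sqrt(n) = 1.2397752 / sqrt(7) = 0.46859098
u_B1 = 0.157 / sqrt(2) = 0.11101576
u_B2 = 1.131 / sqrt(6) = 0.46172882
uc = sqrt(0.46859098^2 + 0.11101576^2 + 0.46172882^2) = 0.66715479
U = k * uc = 3 * 0.66715479
U = 2.0015

2.0015


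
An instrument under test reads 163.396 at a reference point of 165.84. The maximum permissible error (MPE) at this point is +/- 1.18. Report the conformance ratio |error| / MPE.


e = indication - reference = 163.396 - 165.84 = -2.4440
|e| = 2.4440
ratio = |e| / MPE = 2.4440 / 1.18
ratio = 2.0712

2.0712


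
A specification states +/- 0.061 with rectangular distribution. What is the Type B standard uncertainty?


u_B = half_width / sqrt(3)
u_B = 0.061 / 1.7320508
u_B = 0.0352

0.0352


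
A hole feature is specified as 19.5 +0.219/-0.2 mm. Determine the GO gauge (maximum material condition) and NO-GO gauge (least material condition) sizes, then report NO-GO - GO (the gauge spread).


GO = nominal - lower_tol (smallest hole = maximum material condition)
GO = 19.5 - 0.2 = 19.3
NO-GO = nominal + upper_tol (largest hole = least material condition)
NO-GO = 19.5 + 0.219 = 19.719
spread = NO-GO - GO = 19.719 - 19.3 = 0.4190

0.4190


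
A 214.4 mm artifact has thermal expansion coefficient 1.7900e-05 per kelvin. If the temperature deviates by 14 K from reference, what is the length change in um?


dL = L * alpha * dT
= 214.4 * 1.7900e-05 * 14
= 0.0537286 mm
dL_um = 0.0537286 * 1000 = 53.7286 um

53.7286


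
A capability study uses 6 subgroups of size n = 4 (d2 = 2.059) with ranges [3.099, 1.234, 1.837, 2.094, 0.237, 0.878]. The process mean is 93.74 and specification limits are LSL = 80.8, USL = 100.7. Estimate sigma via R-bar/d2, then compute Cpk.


R_bar = (3.099 + 1.234 + 1.837 + 2.094 + 0.237 + 0.878) / 6 = 1.5631667
sigma = R_bar / d2 = 1.5631667 / 2.059 = 0.75918732
Cp = (USL - LSL)/(6*sigma) = (100.7 - 80.8)/(6*0.75918732) = 4.3687
Cpu = (100.7 - 93.74)/(3*0.75918732) = 3.0559
Cpl = (93.74 - 80.8)/(3*0.75918732) = 5.6815
Cpk = min(Cpu, Cpl) = 3.0559

3.0559


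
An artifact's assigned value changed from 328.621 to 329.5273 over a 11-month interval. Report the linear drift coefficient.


rate = (v2 - v1) / months
= (329.5273 - 328.621) / 11
= 0.9063 / 11
= 0.0824

0.0824


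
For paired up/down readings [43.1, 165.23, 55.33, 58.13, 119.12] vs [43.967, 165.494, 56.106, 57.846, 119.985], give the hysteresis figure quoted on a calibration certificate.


|43.1 - 43.967| = 0.8670
|165.23 - 165.494| = 0.2640
|55.33 - 56.106| = 0.7760
|58.13 - 57.846| = 0.2840
|119.12 - 119.985| = 0.8650
hysteresis = max(diffs) = 0.8670

0.8670


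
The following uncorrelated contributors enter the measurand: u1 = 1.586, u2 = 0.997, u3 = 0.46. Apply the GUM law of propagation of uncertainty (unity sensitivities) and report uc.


uc = sqrt(1.586^2 + 0.997^2 + 0.46^2)
uc = sqrt(3.721005)
uc = 1.9290

1.9290


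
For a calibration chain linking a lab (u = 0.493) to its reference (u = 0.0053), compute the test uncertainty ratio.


TUR = u_lab / u_ref
= 0.493 / 0.0053
= 93.0189

93.0189


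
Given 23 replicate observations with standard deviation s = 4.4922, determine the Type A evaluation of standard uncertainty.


u_A = s / sqrt(n)
u_A = 4.4922 / sqrt(23)
u_A = 4.4922 / 4.7958315
u_A = 0.9367

0.9367


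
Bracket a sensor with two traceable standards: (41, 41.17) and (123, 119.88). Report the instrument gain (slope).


slope = (y2 - y1) / (x2 - x1)
= (119.88 - 41.17) / (123 - 41)
= 78.7100 / 82
= 0.9599

0.9599


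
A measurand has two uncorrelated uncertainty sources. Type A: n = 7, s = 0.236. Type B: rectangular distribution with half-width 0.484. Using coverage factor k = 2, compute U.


u_A = s / sqrt(n) = 0.236 / sqrt(7) = 0.089199616
u_B = half_width / sqrt(3) = 0.484 / sqrt(3) = 0.27943753
uc = sqrt(u_A^2 + u_B^2) = sqrt(0.089199616^2 + 0.27943753^2) = 0.293329
U = k * uc = 2 * 0.293329
U = 0.5867

0.5867


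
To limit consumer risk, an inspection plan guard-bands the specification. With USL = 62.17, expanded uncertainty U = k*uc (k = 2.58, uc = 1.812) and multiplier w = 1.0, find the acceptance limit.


U = k * uc = 2.58 * 1.812 = 4.67496
guard band g = w * U = 1.0 * 4.67496 = 4.67496
AL = USL - g = 62.17 - 4.67496
AL = 57.4950

57.4950


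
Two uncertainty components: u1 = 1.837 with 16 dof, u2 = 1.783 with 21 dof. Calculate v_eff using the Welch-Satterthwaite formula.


uc = sqrt(u1^2 + u2^2) = sqrt(1.837^2 + 1.783^2) = 2.5600113
v_eff = uc^4 / (u1^4/v1 + u2^4/v2)
= 2.5600113^4 / (1.837^4/16 + 1.783^4/21)
= 42.950431 / 1.1929992
v_eff = 36.0021

36.0021


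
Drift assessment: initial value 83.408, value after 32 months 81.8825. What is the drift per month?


rate = (v2 - v1) / months
= (81.8825 - 83.408) / 32
= -1.5255 / 32
= -0.0477

-0.0477


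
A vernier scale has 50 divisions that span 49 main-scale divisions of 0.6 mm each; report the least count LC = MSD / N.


LC = MSD / n_div
= 0.6 / 50
= 0.0120

0.0120


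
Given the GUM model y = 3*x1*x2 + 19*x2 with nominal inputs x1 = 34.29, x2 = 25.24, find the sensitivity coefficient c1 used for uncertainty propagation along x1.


y = 3*x1*x2 + 19*x2
dy/dx1 = 3*x2
Evaluate at x2 = 25.24: c1 = 3 * 25.24
c1 = 75.7200

75.7200


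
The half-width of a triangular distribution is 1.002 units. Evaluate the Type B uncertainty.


u_B = half_width / sqrt(6)
u_B = 1.002 / 2.4494897
u_B = 0.4091

0.4091


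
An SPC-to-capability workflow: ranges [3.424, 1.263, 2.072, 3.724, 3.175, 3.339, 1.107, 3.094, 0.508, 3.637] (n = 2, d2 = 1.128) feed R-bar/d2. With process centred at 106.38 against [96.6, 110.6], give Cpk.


R_bar = (3.424 + 1.263 + 2.072 + 3.724 + 3.175 + 3.339 + 1.107 + 3.094 + 0.508 + 3.637) / 10 = 2.5343
sigma = R_bar / d2 = 2.5343 / 1.128 = 2.2467199
Cp = (USL - LSL)/(6*sigma) = (110.6 - 96.6)/(6*2.2467199) = 1.0386
Cpu = (110.6 - 106.38)/(3*2.2467199) = 0.6261
Cpl = (106.38 - 96.6)/(3*2.2467199) = 1.4510
Cpk = min(Cpu, Cpl) = 0.6261

0.6261


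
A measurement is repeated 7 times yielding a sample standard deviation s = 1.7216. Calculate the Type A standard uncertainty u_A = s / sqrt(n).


u_A = s / sqrt(n)
u_A = 1.7216 / sqrt(7)
u_A = 1.7216 / 2.6457513
u_A = 0.6507

0.6507


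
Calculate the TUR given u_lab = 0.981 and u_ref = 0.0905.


TUR = u_lab / u_ref
= 0.981 / 0.0905
= 10.8398

10.8398


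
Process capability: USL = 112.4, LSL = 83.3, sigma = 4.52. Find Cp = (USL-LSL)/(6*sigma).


Cp = (USL - LSL) / (6 * sigma)
= (112.4 - 83.3) / (6 * 4.52)
= 29.1000 / 27.1200
= 1.0730

1.0730


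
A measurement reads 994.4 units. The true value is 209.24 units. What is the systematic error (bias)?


Systematic error = measured - true
= 994.4 - 209.24
= 785.1600

785.1600


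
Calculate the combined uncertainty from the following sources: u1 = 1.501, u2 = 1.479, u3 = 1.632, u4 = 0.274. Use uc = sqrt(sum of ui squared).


uc = sqrt(1.501^2 + 1.479^2 + 1.632^2 + 0.274^2)
uc = sqrt(7.178942)
uc = 2.6794

2.6794


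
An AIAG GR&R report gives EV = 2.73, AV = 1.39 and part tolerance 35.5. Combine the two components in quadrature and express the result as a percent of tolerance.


GRR = sqrt(EV^2 + AV^2) = sqrt(2.73^2 + 1.39^2) = 3.0634947
%GRR = GRR / tol * 100 = 3.0634947 / 35.5 * 100
%GRR = 8.6296

8.6296


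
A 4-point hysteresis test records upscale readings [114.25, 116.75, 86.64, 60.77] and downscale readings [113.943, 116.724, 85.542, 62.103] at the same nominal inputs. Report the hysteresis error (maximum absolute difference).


|114.25 - 113.943| = 0.3070
|116.75 - 116.724| = 0.0260
|86.64 - 85.542| = 1.0980
|60.77 - 62.103| = 1.3330
hysteresis = max(diffs) = 1.3330

1.3330


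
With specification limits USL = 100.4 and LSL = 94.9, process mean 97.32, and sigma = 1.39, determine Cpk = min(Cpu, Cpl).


Cpu = (USL - mean) / (3*sigma) = (100.4 - 97.32) / (3*1.39) = 0.7386
Cpl = (mean - LSL) / (3*sigma) = (97.32 - 94.9) / (3*1.39) = 0.5803
Cpk = min(Cpu, Cpl) = 0.5803

0.5803


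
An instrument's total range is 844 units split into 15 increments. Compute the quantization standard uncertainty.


resolution = range / divisions
resolution = 844 / 15 = 56.266667
u_res = resolution / (2*sqrt(3))
u_res = 56.266667 / 3.4641016
u_res = 16.2428

16.2428


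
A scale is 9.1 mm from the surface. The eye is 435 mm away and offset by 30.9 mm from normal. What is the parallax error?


error = h * offset / d
= 9.1 * 30.9 / 435
= 0.6464

0.6464


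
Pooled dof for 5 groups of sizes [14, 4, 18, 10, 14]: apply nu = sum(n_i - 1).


nu = sum_i (n_i - 1)
nu = ((14 - 1) + (4 - 1) + (18 - 1) + (10 - 1) + (14 - 1))
nu = 13 + 3 + 17 + 9 + 13
nu = 55

55


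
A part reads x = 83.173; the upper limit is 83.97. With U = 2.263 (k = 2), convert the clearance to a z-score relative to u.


u = U / k = 2.263 / 2 = 1.1315
margin = |USL - x| = |83.97 - 83.173| = 0.797
z = margin / u = 0.797 / 1.1315
z = 0.7044

0.7044


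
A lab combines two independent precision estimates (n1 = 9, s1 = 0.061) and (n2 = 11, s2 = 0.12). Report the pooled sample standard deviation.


s_p = sqrt(((n1-1)*s1^2 + (n2-1)*s2^2) / (n1+n2-2))
numerator = (9-1)*0.061^2 + (11-1)*0.12^2 = 0.029768 + 0.144 = 0.173768
denominator = 9 + 11 - 2 = 18
s_p^2 = 0.173768 / 18 = 0.0096537778
s_p = sqrt(0.0096537778) = 0.0983

0.0983


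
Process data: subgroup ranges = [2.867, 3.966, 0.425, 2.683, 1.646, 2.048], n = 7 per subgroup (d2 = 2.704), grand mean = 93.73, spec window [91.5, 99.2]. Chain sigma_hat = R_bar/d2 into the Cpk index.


R_bar = (2.867 + 3.966 + 0.425 + 2.683 + 1.646 + 2.048) / 6 = 2.2725
sigma = R_bar / d2 = 2.2725 / 2.704 = 0.8404216
Cp = (USL - LSL)/(6*sigma) = (99.2 - 91.5)/(6*0.8404216) = 1.5270
Cpu = (99.2 - 93.73)/(3*0.8404216) = 2.1695
Cpl = (93.73 - 91.5)/(3*0.8404216) = 0.8845
Cpk = min(Cpu, Cpl) = 0.8845

0.8845


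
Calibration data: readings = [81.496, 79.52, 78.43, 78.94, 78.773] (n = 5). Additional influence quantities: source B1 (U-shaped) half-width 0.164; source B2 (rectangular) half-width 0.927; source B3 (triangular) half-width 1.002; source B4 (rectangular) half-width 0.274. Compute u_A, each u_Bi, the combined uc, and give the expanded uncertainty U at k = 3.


mean = (81.496 + 79.52 + 78.43 + 78.94 + 78.773) / 5 = 79.4318
s = sqrt(sum((x - mean)^2)/(n-1)) = 1.2194454
u_A = s / sqrt(n) = 1.2194454 / sqrt(5) = 0.54535256
u_B1 = 0.164 / sqrt(2) = 0.11596551
u_B2 = 0.927 / sqrt(3) = 0.5352037
u_B3 = 1.002 / sqrt(6) = 0.40906479
u_B4 = 0.274 / sqrt(3) = 0.15819397
uc = sqrt(0.54535256^2 + 0.11596551^2 + 0.5352037^2 + 0.40906479^2 + 0.15819397^2) = 0.88862802
U = k * uc = 3 * 0.88862802
U = 2.6659

2.6659


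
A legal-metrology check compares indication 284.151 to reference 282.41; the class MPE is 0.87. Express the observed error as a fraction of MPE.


e = indication - reference = 284.151 - 282.41 = 1.7410
|e| = 1.7410
ratio = |e| / MPE = 1.7410 / 0.87
ratio = 2.0011

2.0011


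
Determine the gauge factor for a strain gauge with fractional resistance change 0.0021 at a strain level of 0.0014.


GF = (dR/R) / epsilon
= 0.0021 / 0.0014
= 1.5000

1.5000


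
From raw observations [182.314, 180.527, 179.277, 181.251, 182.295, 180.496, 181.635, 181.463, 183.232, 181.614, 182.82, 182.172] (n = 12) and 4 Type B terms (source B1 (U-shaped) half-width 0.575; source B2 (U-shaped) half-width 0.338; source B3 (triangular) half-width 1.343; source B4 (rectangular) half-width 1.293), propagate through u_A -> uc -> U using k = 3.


mean = (182.314 + 180.527 + 179.277 + 181.251 + 182.295 + 180.496 + 181.635 + 181.463 + 183.232 + 181.614 + 182.82 + 182.172) / 12 = 181.5913333
s = sqrt(sum((x - mean)^2)/(n-1)) = 1.1028637
u_A = s / sqrt(n) = 1.1028637 / sqrt(12) = 0.31836933
u_B1 = 0.575 / sqrt(2) = 0.4065864
u_B2 = 0.338 / sqrt(2) = 0.23900209
u_B3 = 1.343 / sqrt(6) = 0.54827745
u_B4 = 1.293 / sqrt(3) = 0.7465139
uc = sqrt(0.31836933^2 + 0.4065864^2 + 0.23900209^2 + 0.54827745^2 + 0.7465139^2) = 1.0870532
U = k * uc = 3 * 1.0870532
U = 3.2612

3.2612


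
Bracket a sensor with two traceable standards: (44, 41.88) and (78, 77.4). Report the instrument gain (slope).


slope = (y2 - y1) / (x2 - x1)
= (77.4 - 41.88) / (78 - 44)
= 35.5200 / 34
= 1.0447

1.0447


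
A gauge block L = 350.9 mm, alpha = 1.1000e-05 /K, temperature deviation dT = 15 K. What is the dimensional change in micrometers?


dL = L * alpha * dT
= 350.9 * 1.1000e-05 * 15
= 0.0578985 mm
dL_um = 0.0578985 * 1000 = 57.8985 um

57.8985


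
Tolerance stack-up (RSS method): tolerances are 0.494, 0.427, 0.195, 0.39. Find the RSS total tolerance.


RSS = sqrt(0.494^2 + 0.427^2 + 0.195^2 + 0.39^2)
= sqrt(0.61649)
= 0.7852

0.7852


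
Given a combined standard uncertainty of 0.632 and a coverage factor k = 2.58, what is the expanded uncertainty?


U = k * uc
U = 2.58 * 0.632
U = 1.6306

1.6306


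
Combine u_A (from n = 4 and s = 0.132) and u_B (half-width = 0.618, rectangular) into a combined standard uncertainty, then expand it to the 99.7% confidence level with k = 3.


u_A = s / sqrt(n) = 0.132 / sqrt(4) = 0.066
u_B = half_width / sqrt(3) = 0.618 / sqrt(3) = 0.35680247
uc = sqrt(u_A^2 + u_B^2) = sqrt(0.066^2 + 0.35680247^2) = 0.36285535
U = k * uc = 3 * 0.36285535
U = 1.0886

1.0886


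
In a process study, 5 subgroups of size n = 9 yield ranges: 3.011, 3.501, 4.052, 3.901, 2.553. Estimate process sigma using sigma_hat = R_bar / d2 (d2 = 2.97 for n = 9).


R_bar = (3.011 + 3.501 + 4.052 + 3.901 + 2.553) / 5
R_bar = 17.018 / 5 = 3.4036
sigma_hat = R_bar / d2 = 3.4036 / 2.97 = 1.1460

1.1460


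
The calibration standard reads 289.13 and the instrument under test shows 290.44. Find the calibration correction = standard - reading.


Correction = standard - reading
= 289.13 - 290.44
= -1.3100

-1.3100


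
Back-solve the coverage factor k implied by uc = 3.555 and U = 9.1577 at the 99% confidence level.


k = U / uc
k = 9.1577 / 3.555
k = 2.576

2.576


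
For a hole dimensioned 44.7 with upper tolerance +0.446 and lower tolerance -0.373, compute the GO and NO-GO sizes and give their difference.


GO = nominal - lower_tol (smallest hole = maximum material condition)
GO = 44.7 - 0.373 = 44.327
NO-GO = nominal + upper_tol (largest hole = least material condition)
NO-GO = 44.7 + 0.446 = 45.146
spread = NO-GO - GO = 45.146 - 44.327 = 0.8190

0.8190


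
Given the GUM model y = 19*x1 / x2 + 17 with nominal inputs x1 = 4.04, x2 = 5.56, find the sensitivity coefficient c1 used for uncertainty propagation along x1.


y = 19*x1 / x2 + 17
dy/dx1 = 19/x2
Evaluate at x2 = 5.56: c1 = 19 / 5.56
c1 = 3.4173

3.4173


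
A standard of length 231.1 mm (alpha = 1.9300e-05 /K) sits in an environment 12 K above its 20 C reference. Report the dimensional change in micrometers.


dL = L * alpha * dT
= 231.1 * 1.9300e-05 * 12
= 0.0535228 mm
dL_um = 0.0535228 * 1000 = 53.5228 um

53.5228


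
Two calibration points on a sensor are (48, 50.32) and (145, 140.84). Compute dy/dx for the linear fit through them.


slope = (y2 - y1) / (x2 - x1)
= (140.84 - 50.32) / (145 - 48)
= 90.5200 / 97
= 0.9332

0.9332


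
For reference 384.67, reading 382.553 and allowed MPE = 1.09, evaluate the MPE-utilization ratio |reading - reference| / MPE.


e = indication - reference = 382.553 - 384.67 = -2.1170
|e| = 2.1170
ratio = |e| / MPE = 2.1170 / 1.09
ratio = 1.9422

1.9422


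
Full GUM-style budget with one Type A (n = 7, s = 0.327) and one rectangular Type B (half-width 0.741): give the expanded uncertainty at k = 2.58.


u_A = s / sqrt(n) = 0.327 / sqrt(7) = 0.12359438
u_B = half_width / sqrt(3) = 0.741 / sqrt(3) = 0.42781655
uc = sqrt(u_A^2 + u_B^2) = sqrt(0.12359438^2 + 0.42781655^2) = 0.44531177
U = k * uc = 2.58 * 0.44531177
U = 1.1489

1.1489


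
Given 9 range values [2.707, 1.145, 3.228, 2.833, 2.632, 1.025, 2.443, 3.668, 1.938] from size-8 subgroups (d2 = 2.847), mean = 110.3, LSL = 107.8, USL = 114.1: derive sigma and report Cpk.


R_bar = (2.707 + 1.145 + 3.228 + 2.833 + 2.632 + 1.025 + 2.443 + 3.668 + 1.938) / 9 = 2.4021111
sigma = R_bar / d2 = 2.4021111 / 2.847 = 0.84373414
Cp = (USL - LSL)/(6*sigma) = (114.1 - 107.8)/(6*0.84373414) = 1.2445
Cpu = (114.1 - 110.3)/(3*0.84373414) = 1.5013
Cpl = (110.3 - 107.8)/(3*0.84373414) = 0.9877
Cpk = min(Cpu, Cpl) = 0.9877

0.9877


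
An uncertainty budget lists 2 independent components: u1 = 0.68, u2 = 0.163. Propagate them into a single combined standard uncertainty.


uc = sqrt(0.68^2 + 0.163^2)
uc = sqrt(0.488969)
uc = 0.6993

0.6993


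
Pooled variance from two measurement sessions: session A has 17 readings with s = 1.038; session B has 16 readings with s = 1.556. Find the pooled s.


s_p = sqrt(((n1-1)*s1^2 + (n2-1)*s2^2) / (n1+n2-2))
numerator = (17-1)*1.038^2 + (16-1)*1.556^2 = 17.239104 + 36.31704 = 53.556144
denominator = 17 + 16 - 2 = 31
s_p^2 = 53.556144 / 31 = 1.7276175
s_p = sqrt(1.7276175) = 1.3144

1.3144


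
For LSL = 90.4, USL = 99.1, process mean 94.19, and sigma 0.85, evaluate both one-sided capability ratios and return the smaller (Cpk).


Cpu = (USL - mean) / (3*sigma) = (99.1 - 94.19) / (3*0.85) = 1.9255
Cpl = (mean - LSL) / (3*sigma) = (94.19 - 90.4) / (3*0.85) = 1.4863
Cpk = min(Cpu, Cpl) = 1.4863

1.4863


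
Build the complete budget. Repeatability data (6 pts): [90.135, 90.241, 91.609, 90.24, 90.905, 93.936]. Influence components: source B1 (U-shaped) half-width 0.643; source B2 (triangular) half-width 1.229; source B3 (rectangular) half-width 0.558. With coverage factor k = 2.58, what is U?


mean = (90.135 + 90.241 + 91.609 + 90.24 + 90.905 + 93.936) / 6 = 91.17766667
s = sqrt(sum((x - mean)^2)/(n-1)) = 1.4637292
u_A = s / sqrt(n) = 1.4637292 / sqrt(6) = 0.59756494
u_B1 = 0.643 / sqrt(2) = 0.45466966
u_B2 = 1.229 / sqrt(6) = 0.50173715
u_B3 = 0.558 / sqrt(3) = 0.32216145
uc = sqrt(0.59756494^2 + 0.45466966^2 + 0.50173715^2 + 0.32216145^2) = 0.95882038
U = k * uc = 2.58 * 0.95882038
U = 2.4738

2.4738


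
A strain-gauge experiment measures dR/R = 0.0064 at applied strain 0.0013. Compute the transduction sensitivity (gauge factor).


GF = (dR/R) / epsilon
= 0.0064 / 0.0013
= 4.9231

4.9231


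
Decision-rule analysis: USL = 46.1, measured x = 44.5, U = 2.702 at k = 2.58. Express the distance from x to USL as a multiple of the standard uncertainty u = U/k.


u = U / k = 2.702 / 2.58 = 1.0472868
margin = |USL - x| = |46.1 - 44.5| = 1.6
z = margin / u = 1.6 / 1.0472868
z = 1.5278

1.5278


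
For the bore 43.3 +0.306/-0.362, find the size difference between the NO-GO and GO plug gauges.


GO = nominal - lower_tol (smallest hole = maximum material condition)
GO = 43.3 - 0.362 = 42.938
NO-GO = nominal + upper_tol (largest hole = least material condition)
NO-GO = 43.3 + 0.306 = 43.606
spread = NO-GO - GO = 43.606 - 42.938 = 0.6680

0.6680


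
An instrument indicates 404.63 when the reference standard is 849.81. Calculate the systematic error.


Systematic error = measured - true
= 404.63 - 849.81
= -445.1800

-445.1800


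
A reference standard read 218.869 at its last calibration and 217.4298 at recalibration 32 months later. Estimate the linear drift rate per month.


rate = (v2 - v1) / months
= (217.4298 - 218.869) / 32
= -1.4392 / 32
= -0.0450

-0.0450


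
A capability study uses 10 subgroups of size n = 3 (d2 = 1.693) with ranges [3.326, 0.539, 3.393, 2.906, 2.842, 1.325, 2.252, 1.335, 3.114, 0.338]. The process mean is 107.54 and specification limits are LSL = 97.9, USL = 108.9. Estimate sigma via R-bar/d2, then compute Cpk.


R_bar = (3.326 + 0.539 + 3.393 + 2.906 + 2.842 + 1.325 + 2.252 + 1.335 + 3.114 + 0.338) / 10 = 2.137
sigma = R_bar / d2 = 2.137 / 1.693 = 1.2622563
Cp = (USL - LSL)/(6*sigma) = (108.9 - 97.9)/(6*1.2622563) = 1.4524
Cpu = (108.9 - 107.54)/(3*1.2622563) = 0.3591
Cpl = (107.54 - 97.9)/(3*1.2622563) = 2.5457
Cpk = min(Cpu, Cpl) = 0.3591

0.3591


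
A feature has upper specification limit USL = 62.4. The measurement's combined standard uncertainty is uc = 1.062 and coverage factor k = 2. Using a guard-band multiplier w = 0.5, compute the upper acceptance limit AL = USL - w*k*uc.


U = k * uc = 2 * 1.062 = 2.124
guard band g = w * U = 0.5 * 2.124 = 1.062
AL = USL - g = 62.4 - 1.062
AL = 61.3380

61.3380


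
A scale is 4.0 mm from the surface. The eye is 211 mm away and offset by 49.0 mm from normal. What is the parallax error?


error = h * offset / d
= 4.0 * 49.0 / 211
= 0.9289

0.9289


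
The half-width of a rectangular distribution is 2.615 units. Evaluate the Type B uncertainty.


u_B = half_width / sqrt(3)
u_B = 2.615 / 1.7320508
u_B = 1.5098

1.5098


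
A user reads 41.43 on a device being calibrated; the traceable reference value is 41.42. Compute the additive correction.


Correction = standard - reading
= 41.42 - 41.43
= -0.0100

-0.0100


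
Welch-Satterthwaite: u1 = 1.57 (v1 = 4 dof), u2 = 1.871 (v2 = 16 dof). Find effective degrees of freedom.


uc = sqrt(u1^2 + u2^2) = sqrt(1.57^2 + 1.871^2) = 2.4424457
v_eff = uc^4 / (u1^4/v1 + u2^4/v2)
= 2.4424457^4 / (1.57^4/4 + 1.871^4/16)
= 35.587679 / 2.2848385
v_eff = 15.5756

15.5756


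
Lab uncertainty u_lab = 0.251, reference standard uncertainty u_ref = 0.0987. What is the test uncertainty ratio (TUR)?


TUR = u_lab / u_ref
= 0.251 / 0.0987
= 2.5431

2.5431


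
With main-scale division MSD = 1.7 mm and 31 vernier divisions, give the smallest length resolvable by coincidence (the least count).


LC = MSD / n_div
= 1.7 / 31
= 0.0548

0.0548


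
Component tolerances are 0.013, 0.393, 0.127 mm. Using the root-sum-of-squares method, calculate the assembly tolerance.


RSS = sqrt(0.013^2 + 0.393^2 + 0.127^2)
= sqrt(0.170747)
= 0.4132

0.4132


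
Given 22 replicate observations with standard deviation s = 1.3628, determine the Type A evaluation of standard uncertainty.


u_A = s / sqrt(n)
u_A = 1.3628 / sqrt(22)
u_A = 1.3628 / 4.6904158
u_A = 0.2905

0.2905


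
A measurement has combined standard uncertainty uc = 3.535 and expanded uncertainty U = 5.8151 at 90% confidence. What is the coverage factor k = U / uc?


k = U / uc
k = 5.8151 / 3.535
k = 1.645

1.645


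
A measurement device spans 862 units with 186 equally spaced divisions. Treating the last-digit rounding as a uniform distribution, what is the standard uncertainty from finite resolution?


resolution = range / divisions
resolution = 862 / 186 = 4.6344086
u_res = resolution / (2*sqrt(3))
u_res = 4.6344086 / 3.4641016
u_res = 1.3378

1.3378


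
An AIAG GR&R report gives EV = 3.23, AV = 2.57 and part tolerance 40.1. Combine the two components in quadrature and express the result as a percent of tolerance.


GRR = sqrt(EV^2 + AV^2) = sqrt(3.23^2 + 2.57^2) = 4.127687
%GRR = GRR / tol * 100 = 4.127687 / 40.1 * 100
%GRR = 10.2935

10.2935


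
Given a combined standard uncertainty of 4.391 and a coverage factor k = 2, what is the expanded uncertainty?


U = k * uc
U = 2 * 4.391
U = 8.7820

8.7820


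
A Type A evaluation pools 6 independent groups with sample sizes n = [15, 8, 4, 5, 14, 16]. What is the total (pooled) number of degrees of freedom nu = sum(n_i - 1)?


nu = sum_i (n_i - 1)
nu = ((15 - 1) + (8 - 1) + (4 - 1) + (5 - 1) + (14 - 1) + (16 - 1))
nu = 14 + 7 + 3 + 4 + 13 + 15
nu = 56

56


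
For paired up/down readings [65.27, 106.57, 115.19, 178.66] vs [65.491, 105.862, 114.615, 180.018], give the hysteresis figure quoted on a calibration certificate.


|65.27 - 65.491| = 0.2210
|106.57 - 105.862| = 0.7080
|115.19 - 114.615| = 0.5750
|178.66 - 180.018| = 1.3580
hysteresis = max(diffs) = 1.3580

1.3580


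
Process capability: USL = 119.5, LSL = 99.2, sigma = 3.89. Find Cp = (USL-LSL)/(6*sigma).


Cp = (USL - LSL) / (6 * sigma)
= (119.5 - 99.2) / (6 * 3.89)
= 20.3000 / 23.3400
= 0.8698

0.8698


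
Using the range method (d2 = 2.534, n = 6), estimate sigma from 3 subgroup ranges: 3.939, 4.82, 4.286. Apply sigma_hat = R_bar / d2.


R_bar = (3.939 + 4.82 + 4.286) / 3
R_bar = 13.045 / 3 = 4.3483333
sigma_hat = R_bar / d2 = 4.3483333 / 2.534 = 1.7160

1.7160


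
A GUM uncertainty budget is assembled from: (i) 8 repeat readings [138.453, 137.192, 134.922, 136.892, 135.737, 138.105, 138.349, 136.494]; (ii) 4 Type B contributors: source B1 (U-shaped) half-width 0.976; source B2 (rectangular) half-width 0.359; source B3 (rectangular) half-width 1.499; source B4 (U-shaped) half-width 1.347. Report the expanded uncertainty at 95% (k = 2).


mean = (138.453 + 137.192 + 134.922 + 136.892 + 135.737 + 138.105 + 138.349 + 136.494) / 8 = 137.018
s = sqrt(sum((x - mean)^2)/(n-1)) = 1.2743211
u_A = s / sqrt(n) = 1.2743211 / sqrt(8) = 0.45054055
u_B1 = 0.976 / sqrt(2) = 0.69013622
u_B2 = 0.359 / sqrt(3) = 0.20726875
u_B3 = 1.499 / sqrt(3) = 0.86544805
u_B4 = 1.347 / sqrt(2) = 0.95247283
uc = sqrt(0.45054055^2 + 0.69013622^2 + 0.20726875^2 + 0.86544805^2 + 0.95247283^2) = 1.5422192
U = k * uc = 2 * 1.5422192
U = 3.0844

3.0844


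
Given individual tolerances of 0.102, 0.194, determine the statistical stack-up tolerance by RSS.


RSS = sqrt(0.102^2 + 0.194^2)
= sqrt(0.04804)
= 0.2192

0.2192


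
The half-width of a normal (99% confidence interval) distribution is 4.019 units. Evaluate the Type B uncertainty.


u_B = half_width / 2.576
u_B = 4.019 / 2.576
u_B = 1.5602

1.5602
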